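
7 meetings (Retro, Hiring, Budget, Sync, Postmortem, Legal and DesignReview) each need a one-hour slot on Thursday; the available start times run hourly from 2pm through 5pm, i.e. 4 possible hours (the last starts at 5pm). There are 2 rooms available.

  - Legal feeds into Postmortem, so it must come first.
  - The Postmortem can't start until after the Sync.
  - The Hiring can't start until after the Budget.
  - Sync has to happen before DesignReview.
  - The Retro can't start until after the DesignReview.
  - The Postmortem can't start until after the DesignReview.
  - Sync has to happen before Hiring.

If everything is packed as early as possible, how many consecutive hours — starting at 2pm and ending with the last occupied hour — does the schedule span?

The precedence chain requires at least 3 distinct hours.
With at most 2 per hour and 7 meetings, at least 4 hours are needed.
4 works (last occupied hour: 5pm): for example Hiring=4pm; Retro=5pm; Sync=2pm; Budget=2pm; Postmortem=4pm; Legal=3pm; DesignReview=3pm.

4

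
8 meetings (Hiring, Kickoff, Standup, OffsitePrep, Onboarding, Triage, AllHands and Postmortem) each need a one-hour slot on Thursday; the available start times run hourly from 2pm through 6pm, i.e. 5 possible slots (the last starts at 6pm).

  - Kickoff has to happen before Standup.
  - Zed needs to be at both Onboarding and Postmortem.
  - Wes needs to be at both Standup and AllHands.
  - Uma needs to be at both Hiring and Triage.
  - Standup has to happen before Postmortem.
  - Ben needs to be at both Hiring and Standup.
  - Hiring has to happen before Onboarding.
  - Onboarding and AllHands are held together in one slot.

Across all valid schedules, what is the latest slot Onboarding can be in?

6pm

Precedence pushes Onboarding to at least 3pm.
Onboarding at 6pm is achievable: AllHands=6pm, OffsitePrep=2pm, Hiring=2pm, Onboarding=6pm, Postmortem=4pm, Triage=3pm, Kickoff=2pm, Standup=3pm.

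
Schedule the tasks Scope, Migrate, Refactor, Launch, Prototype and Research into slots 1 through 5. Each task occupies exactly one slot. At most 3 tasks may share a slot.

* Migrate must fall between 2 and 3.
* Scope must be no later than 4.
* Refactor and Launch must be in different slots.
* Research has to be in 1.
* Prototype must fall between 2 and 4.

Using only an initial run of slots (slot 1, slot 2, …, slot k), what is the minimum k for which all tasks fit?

With at most 3 per slot and 6 tasks, at least 2 slots are needed.
Migrate can't be placed before 2, so the schedule must run through at least slot 2.
2 works (last occupied slot: 2): for example Prototype in 2; Refactor in 1; Research in 1; Launch in 2; Migrate in 2; Scope in 1.

2 slots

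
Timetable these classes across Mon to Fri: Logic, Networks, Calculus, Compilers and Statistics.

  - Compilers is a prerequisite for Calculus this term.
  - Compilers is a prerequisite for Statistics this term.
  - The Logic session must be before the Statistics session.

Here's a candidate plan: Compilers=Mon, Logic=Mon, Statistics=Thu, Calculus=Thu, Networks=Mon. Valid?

Yes, all constraints hold

Compilers is a prerequisite for Statistics this term — holds.
Compilers is a prerequisite for Calculus this term — holds.
The Logic session must be before the Statistics session — holds.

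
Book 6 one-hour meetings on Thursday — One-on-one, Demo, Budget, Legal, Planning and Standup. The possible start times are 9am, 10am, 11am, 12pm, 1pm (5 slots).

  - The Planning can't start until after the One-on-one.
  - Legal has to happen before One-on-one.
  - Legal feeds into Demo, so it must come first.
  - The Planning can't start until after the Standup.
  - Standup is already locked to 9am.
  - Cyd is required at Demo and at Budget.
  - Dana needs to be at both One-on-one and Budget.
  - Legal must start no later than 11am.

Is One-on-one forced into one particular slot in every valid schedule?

One-on-one can be 10am (e.g. Demo=10am; One-on-one=10am; Budget=9am; Standup=9am; Legal=9am; Planning=11am) or 11am (e.g. Budget=9am, Planning=12pm, Demo=10am, One-on-one=11am, Standup=9am, Legal=9am).

No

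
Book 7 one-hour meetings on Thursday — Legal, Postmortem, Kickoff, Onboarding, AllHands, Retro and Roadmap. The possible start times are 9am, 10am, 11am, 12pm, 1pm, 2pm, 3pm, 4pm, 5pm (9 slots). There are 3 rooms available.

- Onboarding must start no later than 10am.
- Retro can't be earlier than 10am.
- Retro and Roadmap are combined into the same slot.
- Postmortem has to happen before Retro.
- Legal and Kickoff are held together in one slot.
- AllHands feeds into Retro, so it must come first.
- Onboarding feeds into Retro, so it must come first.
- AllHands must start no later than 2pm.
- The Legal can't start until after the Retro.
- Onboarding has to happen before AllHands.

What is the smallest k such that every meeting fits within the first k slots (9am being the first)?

4

The precedence chain requires at least 4 distinct slots.
With at most 3 per slot and 7 meetings, at least 3 slots are needed.
4 works (last occupied slot: 12pm): for example Roadmap=11am; Retro=11am; Legal=12pm; Kickoff=12pm; Onboarding=9am; AllHands=10am; Postmortem=9am.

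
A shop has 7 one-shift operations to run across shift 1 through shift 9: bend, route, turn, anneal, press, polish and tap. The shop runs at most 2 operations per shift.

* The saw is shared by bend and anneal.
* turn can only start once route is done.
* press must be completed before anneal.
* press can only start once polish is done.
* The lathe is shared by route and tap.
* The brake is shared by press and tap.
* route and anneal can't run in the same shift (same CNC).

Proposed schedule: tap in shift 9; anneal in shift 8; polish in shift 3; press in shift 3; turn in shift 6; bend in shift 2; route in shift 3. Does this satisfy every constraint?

The saw is shared by bend and anneal — holds.
press can only start once polish is done — violated.
The brake is shared by press and tap — holds.
The shop runs at most 2 operations per shift — violated.
The lathe is shared by route and tap — holds.
turn can only start once route is done — holds.
route and anneal can't run in the same shift (same CNC) — holds.
press must be completed before anneal — holds.

No — it violates: The shop runs at most 2 operations per shift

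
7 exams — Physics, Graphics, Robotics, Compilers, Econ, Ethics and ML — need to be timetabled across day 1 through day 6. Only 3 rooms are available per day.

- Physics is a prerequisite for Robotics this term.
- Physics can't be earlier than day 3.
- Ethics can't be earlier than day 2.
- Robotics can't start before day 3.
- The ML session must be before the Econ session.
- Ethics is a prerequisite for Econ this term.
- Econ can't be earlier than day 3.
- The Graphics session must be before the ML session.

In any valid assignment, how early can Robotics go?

Robotics is available from day 3; precedence pushes Robotics to at least day 4.
Robotics at day 4 is achievable: Graphics in day 1; ML in day 2; Econ in day 3; Physics in day 3; Compilers in day 1; Ethics in day 2; Robotics in day 4.

day 4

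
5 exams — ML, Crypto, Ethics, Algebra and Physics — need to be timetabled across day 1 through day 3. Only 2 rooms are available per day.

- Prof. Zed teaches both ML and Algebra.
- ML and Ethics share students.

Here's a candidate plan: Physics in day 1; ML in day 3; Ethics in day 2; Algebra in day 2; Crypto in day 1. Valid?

Only 2 rooms are available per day — holds.
Prof. Zed teaches both ML and Algebra — holds.
ML and Ethics share students — holds.

Valid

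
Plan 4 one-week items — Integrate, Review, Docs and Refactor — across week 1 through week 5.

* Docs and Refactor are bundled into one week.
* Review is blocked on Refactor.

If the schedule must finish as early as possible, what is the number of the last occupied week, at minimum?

The precedence chain requires at least 2 distinct weeks.
2 works (last occupied week: week 2): for example Integrate=week 1, Refactor=week 1, Review=week 2, Docs=week 1.

week 2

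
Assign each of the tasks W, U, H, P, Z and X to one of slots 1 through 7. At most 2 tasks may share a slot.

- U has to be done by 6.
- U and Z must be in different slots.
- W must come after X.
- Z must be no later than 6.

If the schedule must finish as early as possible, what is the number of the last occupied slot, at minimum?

The precedence chain requires at least 2 distinct slots.
With at most 2 per slot and 6 tasks, at least 3 slots are needed.
3 works (last occupied slot: 3): for example P -> 3, U -> 1, W -> 2, X -> 1, H -> 2, Z -> 3.

slot 3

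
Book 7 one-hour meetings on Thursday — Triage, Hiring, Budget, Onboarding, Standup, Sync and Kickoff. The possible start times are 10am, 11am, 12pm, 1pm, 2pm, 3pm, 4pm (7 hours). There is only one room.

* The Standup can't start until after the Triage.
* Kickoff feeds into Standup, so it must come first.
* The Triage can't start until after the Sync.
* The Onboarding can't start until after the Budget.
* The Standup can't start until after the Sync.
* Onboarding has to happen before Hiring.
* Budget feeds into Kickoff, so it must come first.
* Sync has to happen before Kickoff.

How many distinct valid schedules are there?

Splitting on Triage: it can be 11am (6), 12pm (12), 1pm (15), 2pm (14), 3pm (9). Listing each branch's schedules as (Hiring, Budget, Onboarding, Standup, Sync, Kickoff):
Triage=11am: (2pm,12pm,1pm,4pm,10am,3pm) (3pm,12pm,1pm,4pm,10am,2pm) (3pm,12pm,2pm,4pm,10am,1pm) (4pm,12pm,1pm,3pm,10am,2pm) (4pm,12pm,2pm,3pm,10am,1pm) (4pm,12pm,3pm,2pm,10am,1pm) — 6.
Triage=12pm: (2pm,10am,1pm,4pm,11am,3pm) (2pm,11am,1pm,4pm,10am,3pm) (3pm,10am,1pm,4pm,11am,2pm) (3pm,10am,2pm,4pm,11am,1pm) (3pm,11am,1pm,4pm,10am,2pm) (3pm,11am,2pm,4pm,10am,1pm) (4pm,10am,1pm,3pm,11am,2pm) (4pm,10am,2pm,3pm,11am,1pm) (4pm,10am,3pm,2pm,11am,1pm) (4pm,11am,1pm,3pm,10am,2pm) (4pm,11am,2pm,3pm,10am,1pm) (4pm,11am,3pm,2pm,10am,1pm) — 12.
Triage=1pm: (2pm,10am,11am,4pm,12pm,3pm) (2pm,10am,12pm,4pm,11am,3pm) (2pm,11am,12pm,4pm,10am,3pm) (3pm,10am,11am,4pm,12pm,2pm) (3pm,10am,12pm,4pm,11am,2pm) (3pm,10am,2pm,4pm,11am,12pm) (3pm,11am,12pm,4pm,10am,2pm) (3pm,11am,2pm,4pm,10am,12pm) (4pm,10am,11am,3pm,12pm,2pm) (4pm,10am,12pm,3pm,11am,2pm) (4pm,10am,2pm,3pm,11am,12pm) (4pm,10am,3pm,2pm,11am,12pm) (4pm,11am,12pm,3pm,10am,2pm) (4pm,11am,2pm,3pm,10am,12pm) (4pm,11am,3pm,2pm,10am,12pm) — 15.
Triage=2pm: (12pm,10am,11am,4pm,1pm,3pm) (1pm,10am,11am,4pm,12pm,3pm) (1pm,10am,12pm,4pm,11am,3pm) (1pm,11am,12pm,4pm,10am,3pm) (3pm,10am,11am,4pm,12pm,1pm) (3pm,10am,12pm,4pm,11am,1pm) (3pm,10am,1pm,4pm,11am,12pm) (3pm,11am,12pm,4pm,10am,1pm) (3pm,11am,1pm,4pm,10am,12pm) (4pm,10am,11am,3pm,12pm,1pm) (4pm,10am,12pm,3pm,11am,1pm) (4pm,10am,1pm,3pm,11am,12pm) (4pm,11am,12pm,3pm,10am,1pm) (4pm,11am,1pm,3pm,10am,12pm) — 14.
Triage=3pm: (12pm,10am,11am,4pm,1pm,2pm) (1pm,10am,11am,4pm,12pm,2pm) (1pm,10am,12pm,4pm,11am,2pm) (1pm,11am,12pm,4pm,10am,2pm) (2pm,10am,11am,4pm,12pm,1pm) (2pm,10am,12pm,4pm,11am,1pm) (2pm,10am,1pm,4pm,11am,12pm) (2pm,11am,12pm,4pm,10am,1pm) (2pm,11am,1pm,4pm,10am,12pm) — 9.
Summing: 6 + 12 + 15 + 14 + 9 = 56.

56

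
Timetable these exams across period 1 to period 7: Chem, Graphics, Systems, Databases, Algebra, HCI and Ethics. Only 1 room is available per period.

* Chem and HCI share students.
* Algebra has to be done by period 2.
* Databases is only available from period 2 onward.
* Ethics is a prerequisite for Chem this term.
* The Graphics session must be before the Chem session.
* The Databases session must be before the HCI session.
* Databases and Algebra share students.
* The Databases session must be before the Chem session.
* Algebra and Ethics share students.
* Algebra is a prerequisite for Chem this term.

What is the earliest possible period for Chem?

Precedence pushes Chem to at least period 3.
Chem at period 5 is achievable: Graphics=period 3; Databases=period 2; HCI=period 6; Chem=period 5; Algebra=period 1; Ethics=period 4; Systems=period 7.
Nothing earlier works — the conflict and capacity constraints rule out every period before period 5.

period 5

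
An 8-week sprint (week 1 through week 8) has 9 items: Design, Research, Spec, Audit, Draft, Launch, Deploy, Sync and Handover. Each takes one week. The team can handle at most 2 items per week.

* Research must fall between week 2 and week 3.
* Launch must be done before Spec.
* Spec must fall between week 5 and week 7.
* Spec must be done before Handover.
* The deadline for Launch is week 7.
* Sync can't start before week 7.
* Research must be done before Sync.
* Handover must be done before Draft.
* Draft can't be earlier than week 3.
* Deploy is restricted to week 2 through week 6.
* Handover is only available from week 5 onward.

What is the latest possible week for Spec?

Spec is available from week 5; Spec's own window allows nothing later than week 7; downstream work caps Spec at week 6.
Spec at week 6 is achievable: Deploy in week 2, Draft in week 8, Audit in week 3, Launch in week 1, Design in week 1, Research in week 2, Sync in week 7, Handover in week 7, Spec in week 6.

week 6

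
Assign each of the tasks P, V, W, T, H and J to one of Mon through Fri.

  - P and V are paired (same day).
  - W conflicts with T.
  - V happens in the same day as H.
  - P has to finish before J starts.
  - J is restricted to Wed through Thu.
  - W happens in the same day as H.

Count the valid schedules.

20

Splitting on P: it can be Mon (8), Tue (8), Wed (4). Listing each branch's schedules as (V, W, T, H, J):
P=Mon: (Mon,Mon,Tue,Mon,Wed) (Mon,Mon,Tue,Mon,Thu) (Mon,Mon,Wed,Mon,Wed) (Mon,Mon,Wed,Mon,Thu) (Mon,Mon,Thu,Mon,Wed) (Mon,Mon,Thu,Mon,Thu) (Mon,Mon,Fri,Mon,Wed) (Mon,Mon,Fri,Mon,Thu) — 8.
P=Tue: (Tue,Tue,Mon,Tue,Wed) (Tue,Tue,Mon,Tue,Thu) (Tue,Tue,Wed,Tue,Wed) (Tue,Tue,Wed,Tue,Thu) (Tue,Tue,Thu,Tue,Wed) (Tue,Tue,Thu,Tue,Thu) (Tue,Tue,Fri,Tue,Wed) (Tue,Tue,Fri,Tue,Thu) — 8.
P=Wed: (Wed,Wed,Mon,Wed,Thu) (Wed,Wed,Tue,Wed,Thu) (Wed,Wed,Thu,Wed,Thu) (Wed,Wed,Fri,Wed,Thu) — 4.
Summing: 8 + 8 + 4 = 20.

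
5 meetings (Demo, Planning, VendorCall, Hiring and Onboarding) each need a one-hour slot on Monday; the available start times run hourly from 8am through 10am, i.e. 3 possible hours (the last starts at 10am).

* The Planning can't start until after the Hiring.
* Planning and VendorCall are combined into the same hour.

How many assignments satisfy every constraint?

Splitting on Demo: it can be 8am (9), 9am (9), 10am (9). Listing each branch's schedules as (Planning, VendorCall, Hiring, Onboarding):
Demo=8am: (9am,9am,8am,8am) (9am,9am,8am,9am) (9am,9am,8am,10am) (10am,10am,8am,8am) (10am,10am,8am,9am) (10am,10am,8am,10am) (10am,10am,9am,8am) (10am,10am,9am,9am) (10am,10am,9am,10am) — 9.
Demo=9am: (9am,9am,8am,8am) (9am,9am,8am,9am) (9am,9am,8am,10am) (10am,10am,8am,8am) (10am,10am,8am,9am) (10am,10am,8am,10am) (10am,10am,9am,8am) (10am,10am,9am,9am) (10am,10am,9am,10am) — 9.
Demo=10am: (9am,9am,8am,8am) (9am,9am,8am,9am) (9am,9am,8am,10am) (10am,10am,8am,8am) (10am,10am,8am,9am) (10am,10am,8am,10am) (10am,10am,9am,8am) (10am,10am,9am,9am) (10am,10am,9am,10am) — 9.
Summing: 9 + 9 + 9 = 27.

27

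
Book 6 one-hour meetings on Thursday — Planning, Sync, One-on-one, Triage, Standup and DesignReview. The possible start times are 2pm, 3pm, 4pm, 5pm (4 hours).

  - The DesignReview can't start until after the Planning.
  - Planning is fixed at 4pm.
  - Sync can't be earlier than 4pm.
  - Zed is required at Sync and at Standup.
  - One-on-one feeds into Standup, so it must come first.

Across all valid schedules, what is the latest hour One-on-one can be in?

4pm

Downstream work caps One-on-one at 4pm.
One-on-one at 4pm is achievable: DesignReview in 5pm; One-on-one in 4pm; Triage in 2pm; Planning in 4pm; Sync in 4pm; Standup in 5pm.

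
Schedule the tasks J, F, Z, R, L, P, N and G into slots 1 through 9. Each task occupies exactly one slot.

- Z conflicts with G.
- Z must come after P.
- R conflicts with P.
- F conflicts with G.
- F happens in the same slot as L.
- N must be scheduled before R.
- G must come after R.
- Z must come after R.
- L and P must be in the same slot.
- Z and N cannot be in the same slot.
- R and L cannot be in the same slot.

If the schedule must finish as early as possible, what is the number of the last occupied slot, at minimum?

slot 4

The precedence chain requires at least 3 distinct slots.
Could 3 slots be enough, i.e. nothing placed later than 3? No: R must come after N (at 1 or later) → {2, 3}; Z must come after R (at 2 or later) → {3}; R must come before Z (at 3 or earlier) → {2}; G must come after R (at 2 or later) → {3}; G can't share with Z (3) → nothing is left.
So 3 slots is not enough.
4 works (last occupied slot: 4): for example P -> 1, N -> 1, F -> 1, Z -> 3, L -> 1, R -> 2, G -> 4, J -> 1.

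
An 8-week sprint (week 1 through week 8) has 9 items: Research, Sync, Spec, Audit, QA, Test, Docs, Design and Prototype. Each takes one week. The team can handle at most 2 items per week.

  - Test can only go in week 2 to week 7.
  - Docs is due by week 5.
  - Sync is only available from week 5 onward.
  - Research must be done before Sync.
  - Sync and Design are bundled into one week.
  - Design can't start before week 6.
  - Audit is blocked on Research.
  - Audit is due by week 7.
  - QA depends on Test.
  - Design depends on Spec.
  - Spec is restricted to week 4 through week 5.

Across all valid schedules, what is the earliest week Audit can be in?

week 2

Precedence pushes Audit to at least week 2; Audit's own window allows nothing later than week 7.
Audit at week 2 is achievable: Docs -> week 1, Research -> week 1, Design -> week 6, Test -> week 2, Audit -> week 2, QA -> week 3, Prototype -> week 3, Sync -> week 6, Spec -> week 4.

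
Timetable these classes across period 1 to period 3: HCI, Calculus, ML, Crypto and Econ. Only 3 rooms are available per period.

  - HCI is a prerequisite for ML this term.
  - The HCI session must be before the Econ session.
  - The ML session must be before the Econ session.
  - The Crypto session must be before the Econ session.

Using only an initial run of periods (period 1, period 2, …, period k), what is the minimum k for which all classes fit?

3 periods

The precedence chain requires at least 3 distinct periods.
With at most 3 per period and 5 classes, at least 2 periods are needed.
3 works (last occupied period: period 3): for example Econ in period 3; Calculus in period 1; Crypto in period 1; HCI in period 1; ML in period 2.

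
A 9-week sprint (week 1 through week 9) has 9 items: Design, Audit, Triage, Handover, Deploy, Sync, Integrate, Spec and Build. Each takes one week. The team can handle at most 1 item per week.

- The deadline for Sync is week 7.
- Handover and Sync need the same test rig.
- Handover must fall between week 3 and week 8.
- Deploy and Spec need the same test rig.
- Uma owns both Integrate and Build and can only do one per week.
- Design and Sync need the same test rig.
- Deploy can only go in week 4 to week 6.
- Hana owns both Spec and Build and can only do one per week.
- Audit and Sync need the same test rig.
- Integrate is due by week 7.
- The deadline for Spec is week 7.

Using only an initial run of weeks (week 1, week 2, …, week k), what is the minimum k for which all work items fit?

With at most 1 per week and 9 work items, at least 9 weeks are needed.
Deploy can't be placed before week 4, so the schedule must run through at least week 4.
9 works (last occupied week: week 9): for example Build in week 9; Spec in week 5; Deploy in week 4; Design in week 6; Triage in week 8; Handover in week 3; Audit in week 7; Sync in week 1; Integrate in week 2.

9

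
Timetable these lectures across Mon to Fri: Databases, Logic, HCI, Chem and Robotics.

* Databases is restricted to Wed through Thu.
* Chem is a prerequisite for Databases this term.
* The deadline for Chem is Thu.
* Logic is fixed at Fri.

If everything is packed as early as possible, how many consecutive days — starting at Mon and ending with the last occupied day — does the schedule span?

The precedence chain requires at least 2 distinct days.
Logic can't be placed before Fri — that is day 5 counting from Mon — so the schedule must run through at least 5 days.
5 works (last occupied day: Fri): for example Logic in Fri, Robotics in Mon, Databases in Wed, HCI in Mon, Chem in Mon.

5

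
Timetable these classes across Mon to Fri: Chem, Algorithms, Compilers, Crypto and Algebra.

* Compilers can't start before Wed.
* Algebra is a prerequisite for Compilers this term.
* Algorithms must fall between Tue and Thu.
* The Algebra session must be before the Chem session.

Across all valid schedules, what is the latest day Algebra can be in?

Downstream work caps Algebra at Thu.
Algebra at Thu is achievable: Algebra -> Thu, Algorithms -> Tue, Chem -> Fri, Compilers -> Fri, Crypto -> Mon.

Thu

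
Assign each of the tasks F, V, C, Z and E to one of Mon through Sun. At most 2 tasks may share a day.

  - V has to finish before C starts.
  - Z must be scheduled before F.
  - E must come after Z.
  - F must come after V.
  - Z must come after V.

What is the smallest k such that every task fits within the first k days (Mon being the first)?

3

The precedence chain requires at least 3 distinct days.
With at most 2 per day and 5 tasks, at least 3 days are needed.
3 works (last occupied day: Wed): for example C -> Tue, E -> Wed, V -> Mon, F -> Wed, Z -> Tue.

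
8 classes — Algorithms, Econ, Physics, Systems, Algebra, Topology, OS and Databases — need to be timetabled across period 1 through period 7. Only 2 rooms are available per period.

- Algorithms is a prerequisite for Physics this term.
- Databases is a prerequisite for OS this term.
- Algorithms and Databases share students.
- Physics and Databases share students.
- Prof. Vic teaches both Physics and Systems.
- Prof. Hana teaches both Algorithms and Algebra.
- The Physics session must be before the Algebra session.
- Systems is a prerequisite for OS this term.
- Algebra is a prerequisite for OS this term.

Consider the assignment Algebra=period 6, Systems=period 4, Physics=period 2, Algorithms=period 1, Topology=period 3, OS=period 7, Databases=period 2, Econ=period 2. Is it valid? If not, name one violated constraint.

Physics and Databases share students — violated.
Algorithms and Databases share students — holds.
Systems is a prerequisite for OS this term — holds.
Only 2 rooms are available per period — violated.
Databases is a prerequisite for OS this term — holds.
Algebra is a prerequisite for OS this term — holds.
The Physics session must be before the Algebra session — holds.
Algorithms is a prerequisite for Physics this term — holds.
Prof. Vic teaches both Physics and Systems — holds.
Prof. Hana teaches both Algorithms and Algebra — holds.

No. Physics and Databases share students is not satisfied.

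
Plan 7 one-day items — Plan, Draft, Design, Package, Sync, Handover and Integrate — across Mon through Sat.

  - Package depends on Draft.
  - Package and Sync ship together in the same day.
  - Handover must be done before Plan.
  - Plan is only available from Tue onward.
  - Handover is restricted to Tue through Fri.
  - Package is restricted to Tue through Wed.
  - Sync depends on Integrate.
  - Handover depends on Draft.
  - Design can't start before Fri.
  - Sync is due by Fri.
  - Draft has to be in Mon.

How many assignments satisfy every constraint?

60

Splitting on Plan: it can be Wed (6), Thu (12), Fri (18), Sat (24). Listing each branch's schedules as (Draft, Design, Package, Sync, Handover, Integrate):
Plan=Wed: (Mon,Fri,Tue,Tue,Tue,Mon) (Mon,Fri,Wed,Wed,Tue,Mon) (Mon,Fri,Wed,Wed,Tue,Tue) (Mon,Sat,Tue,Tue,Tue,Mon) (Mon,Sat,Wed,Wed,Tue,Mon) (Mon,Sat,Wed,Wed,Tue,Tue) — 6.
Plan=Thu: (Mon,Fri,Tue,Tue,Tue,Mon) (Mon,Fri,Tue,Tue,Wed,Mon) (Mon,Fri,Wed,Wed,Tue,Mon) (Mon,Fri,Wed,Wed,Tue,Tue) (Mon,Fri,Wed,Wed,Wed,Mon) (Mon,Fri,Wed,Wed,Wed,Tue) (Mon,Sat,Tue,Tue,Tue,Mon) (Mon,Sat,Tue,Tue,Wed,Mon) (Mon,Sat,Wed,Wed,Tue,Mon) (Mon,Sat,Wed,Wed,Tue,Tue) (Mon,Sat,Wed,Wed,Wed,Mon) (Mon,Sat,Wed,Wed,Wed,Tue) — 12.
Plan=Fri: (Mon,Fri,Tue,Tue,Tue,Mon) (Mon,Fri,Tue,Tue,Wed,Mon) (Mon,Fri,Tue,Tue,Thu,Mon) (Mon,Fri,Wed,Wed,Tue,Mon) (Mon,Fri,Wed,Wed,Tue,Tue) (Mon,Fri,Wed,Wed,Wed,Mon) (Mon,Fri,Wed,Wed,Wed,Tue) (Mon,Fri,Wed,Wed,Thu,Mon) (Mon,Fri,Wed,Wed,Thu,Tue) (Mon,Sat,Tue,Tue,Tue,Mon) (Mon,Sat,Tue,Tue,Wed,Mon) (Mon,Sat,Tue,Tue,Thu,Mon) (Mon,Sat,Wed,Wed,Tue,Mon) (Mon,Sat,Wed,Wed,Tue,Tue) (Mon,Sat,Wed,Wed,Wed,Mon) (Mon,Sat,Wed,Wed,Wed,Tue) (Mon,Sat,Wed,Wed,Thu,Mon) (Mon,Sat,Wed,Wed,Thu,Tue) — 18.
Plan=Sat: (Mon,Fri,Tue,Tue,Tue,Mon) (Mon,Fri,Tue,Tue,Wed,Mon) (Mon,Fri,Tue,Tue,Thu,Mon) (Mon,Fri,Tue,Tue,Fri,Mon) (Mon,Fri,Wed,Wed,Tue,Mon) (Mon,Fri,Wed,Wed,Tue,Tue) (Mon,Fri,Wed,Wed,Wed,Mon) (Mon,Fri,Wed,Wed,Wed,Tue) (Mon,Fri,Wed,Wed,Thu,Mon) (Mon,Fri,Wed,Wed,Thu,Tue) (Mon,Fri,Wed,Wed,Fri,Mon) (Mon,Fri,Wed,Wed,Fri,Tue) (Mon,Sat,Tue,Tue,Tue,Mon) (Mon,Sat,Tue,Tue,Wed,Mon) (Mon,Sat,Tue,Tue,Thu,Mon) (Mon,Sat,Tue,Tue,Fri,Mon) (Mon,Sat,Wed,Wed,Tue,Mon) (Mon,Sat,Wed,Wed,Tue,Tue) (Mon,Sat,Wed,Wed,Wed,Mon) (Mon,Sat,Wed,Wed,Wed,Tue) (Mon,Sat,Wed,Wed,Thu,Mon) (Mon,Sat,Wed,Wed,Thu,Tue) (Mon,Sat,Wed,Wed,Fri,Mon) (Mon,Sat,Wed,Wed,Fri,Tue) — 24.
Summing: 6 + 12 + 18 + 24 = 60.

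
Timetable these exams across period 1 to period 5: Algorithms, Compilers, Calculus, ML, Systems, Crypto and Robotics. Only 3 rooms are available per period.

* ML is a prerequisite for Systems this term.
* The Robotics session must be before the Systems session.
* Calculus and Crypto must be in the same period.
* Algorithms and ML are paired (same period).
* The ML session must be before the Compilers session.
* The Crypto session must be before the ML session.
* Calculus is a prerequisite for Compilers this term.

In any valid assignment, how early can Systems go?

period 3

Precedence pushes Systems to at least period 3.
Systems at period 3 is achievable: Crypto in period 1; Compilers in period 3; Calculus in period 1; Systems in period 3; Algorithms in period 2; Robotics in period 1; ML in period 2.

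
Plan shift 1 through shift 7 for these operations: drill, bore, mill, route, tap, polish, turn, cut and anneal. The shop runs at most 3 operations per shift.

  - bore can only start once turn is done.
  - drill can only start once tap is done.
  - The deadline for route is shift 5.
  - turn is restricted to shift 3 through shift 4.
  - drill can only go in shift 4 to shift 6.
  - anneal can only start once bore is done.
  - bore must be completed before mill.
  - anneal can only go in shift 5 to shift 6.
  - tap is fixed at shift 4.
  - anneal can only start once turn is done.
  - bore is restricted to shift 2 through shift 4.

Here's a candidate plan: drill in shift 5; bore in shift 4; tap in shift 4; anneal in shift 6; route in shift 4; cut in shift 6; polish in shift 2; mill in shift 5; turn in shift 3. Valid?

bore must be completed before mill — holds.
The deadline for route is shift 5 — holds.
drill can only go in shift 4 to shift 6 — holds.
anneal can only start once bore is done — holds.
anneal can only go in shift 5 to shift 6 — holds.
The shop runs at most 3 operations per shift — holds.
anneal can only start once turn is done — holds.
drill can only start once tap is done — holds.
bore is restricted to shift 2 through shift 4 — holds.
tap is fixed at shift 4 — holds.
turn is restricted to shift 3 through shift 4 — holds.
bore can only start once turn is done — holds.

Yes, all constraints hold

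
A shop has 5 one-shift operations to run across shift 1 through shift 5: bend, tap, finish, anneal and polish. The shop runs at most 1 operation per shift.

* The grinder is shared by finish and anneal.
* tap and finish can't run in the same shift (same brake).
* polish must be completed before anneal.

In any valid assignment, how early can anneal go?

Precedence pushes anneal to at least shift 2.
anneal at shift 2 is achievable: finish -> shift 5, tap -> shift 4, anneal -> shift 2, bend -> shift 3, polish -> shift 1.

shift 2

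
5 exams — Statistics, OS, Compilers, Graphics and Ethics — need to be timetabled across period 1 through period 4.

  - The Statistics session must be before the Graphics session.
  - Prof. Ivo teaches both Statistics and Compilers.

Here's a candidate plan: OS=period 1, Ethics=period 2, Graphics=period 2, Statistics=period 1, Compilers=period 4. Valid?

Prof. Ivo teaches both Statistics and Compilers — holds.
The Statistics session must be before the Graphics session — holds.

Yes, all constraints hold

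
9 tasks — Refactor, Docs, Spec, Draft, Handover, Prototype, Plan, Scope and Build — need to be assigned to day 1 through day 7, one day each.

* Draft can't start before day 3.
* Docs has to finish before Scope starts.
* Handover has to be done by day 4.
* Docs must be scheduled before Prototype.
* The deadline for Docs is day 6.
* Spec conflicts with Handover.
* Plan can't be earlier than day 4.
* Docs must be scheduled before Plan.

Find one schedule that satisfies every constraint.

Build in day 1, Docs in day 1, Spec in day 2, Prototype in day 2, Refactor in day 1, Draft in day 3, Scope in day 2, Plan in day 4, Handover in day 1

Checking: Docs(day 1) before Prototype(day 2); Docs(day 1) before Plan(day 4); Docs(day 1) before Scope(day 2); Spec(day 2) != Handover(day 1); Handover=day 1 in [day 1,day 4]; Plan=day 4 in [day 4,day 7]; Docs=day 1 in [day 1,day 6]; Draft=day 3 in [day 3,day 7].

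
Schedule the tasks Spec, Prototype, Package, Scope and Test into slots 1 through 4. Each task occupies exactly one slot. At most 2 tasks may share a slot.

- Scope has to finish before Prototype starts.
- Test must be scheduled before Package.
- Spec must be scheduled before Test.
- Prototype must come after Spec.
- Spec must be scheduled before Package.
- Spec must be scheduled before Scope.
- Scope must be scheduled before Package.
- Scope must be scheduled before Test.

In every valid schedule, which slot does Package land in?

Precedence pushes Package to at least 4.
So Package is pinned to 4.

4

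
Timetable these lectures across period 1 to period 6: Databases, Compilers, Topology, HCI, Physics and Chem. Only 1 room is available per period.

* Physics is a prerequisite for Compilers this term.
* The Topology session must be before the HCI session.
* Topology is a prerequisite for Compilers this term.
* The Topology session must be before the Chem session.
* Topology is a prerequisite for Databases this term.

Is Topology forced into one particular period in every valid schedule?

No

Topology can be period 1 (e.g. Compilers=period 3; Chem=period 6; Physics=period 2; HCI=period 5; Databases=period 4; Topology=period 1) or period 2 (e.g. HCI -> period 5, Databases -> period 4, Chem -> period 6, Physics -> period 1, Topology -> period 2, Compilers -> period 3).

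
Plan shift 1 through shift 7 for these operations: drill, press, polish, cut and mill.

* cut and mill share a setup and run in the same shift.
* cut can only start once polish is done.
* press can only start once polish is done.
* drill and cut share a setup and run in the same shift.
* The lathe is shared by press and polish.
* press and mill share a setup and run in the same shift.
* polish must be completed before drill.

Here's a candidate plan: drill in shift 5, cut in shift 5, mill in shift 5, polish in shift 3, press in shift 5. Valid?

Yes

drill and cut share a setup and run in the same shift — holds.
press can only start once polish is done — holds.
cut can only start once polish is done — holds.
The lathe is shared by press and polish — holds.
press and mill share a setup and run in the same shift — holds.
cut and mill share a setup and run in the same shift — holds.
polish must be completed before drill — holds.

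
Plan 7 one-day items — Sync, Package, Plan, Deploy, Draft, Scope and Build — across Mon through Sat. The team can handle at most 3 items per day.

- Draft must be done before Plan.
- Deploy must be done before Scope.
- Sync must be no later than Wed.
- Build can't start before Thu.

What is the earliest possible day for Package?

Mon

Package at Mon is achievable: Plan=Tue, Scope=Wed, Sync=Mon, Build=Thu, Package=Mon, Draft=Mon, Deploy=Tue.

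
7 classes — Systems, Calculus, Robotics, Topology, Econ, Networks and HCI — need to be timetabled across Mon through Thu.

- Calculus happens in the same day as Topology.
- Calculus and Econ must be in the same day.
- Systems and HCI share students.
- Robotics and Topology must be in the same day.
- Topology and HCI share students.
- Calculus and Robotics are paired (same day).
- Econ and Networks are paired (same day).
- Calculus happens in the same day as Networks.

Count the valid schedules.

36

Splitting on Systems: it can be Mon (9), Tue (9), Wed (9), Thu (9). Listing each branch's schedules as (Calculus, Robotics, Topology, Econ, Networks, HCI):
Systems=Mon: (Mon,Mon,Mon,Mon,Mon,Tue) (Mon,Mon,Mon,Mon,Mon,Wed) (Mon,Mon,Mon,Mon,Mon,Thu) (Tue,Tue,Tue,Tue,Tue,Wed) (Tue,Tue,Tue,Tue,Tue,Thu) (Wed,Wed,Wed,Wed,Wed,Tue) (Wed,Wed,Wed,Wed,Wed,Thu) (Thu,Thu,Thu,Thu,Thu,Tue) (Thu,Thu,Thu,Thu,Thu,Wed) — 9.
Systems=Tue: (Mon,Mon,Mon,Mon,Mon,Wed) (Mon,Mon,Mon,Mon,Mon,Thu) (Tue,Tue,Tue,Tue,Tue,Mon) (Tue,Tue,Tue,Tue,Tue,Wed) (Tue,Tue,Tue,Tue,Tue,Thu) (Wed,Wed,Wed,Wed,Wed,Mon) (Wed,Wed,Wed,Wed,Wed,Thu) (Thu,Thu,Thu,Thu,Thu,Mon) (Thu,Thu,Thu,Thu,Thu,Wed) — 9.
Systems=Wed: (Mon,Mon,Mon,Mon,Mon,Tue) (Mon,Mon,Mon,Mon,Mon,Thu) (Tue,Tue,Tue,Tue,Tue,Mon) (Tue,Tue,Tue,Tue,Tue,Thu) (Wed,Wed,Wed,Wed,Wed,Mon) (Wed,Wed,Wed,Wed,Wed,Tue) (Wed,Wed,Wed,Wed,Wed,Thu) (Thu,Thu,Thu,Thu,Thu,Mon) (Thu,Thu,Thu,Thu,Thu,Tue) — 9.
Systems=Thu: (Mon,Mon,Mon,Mon,Mon,Tue) (Mon,Mon,Mon,Mon,Mon,Wed) (Tue,Tue,Tue,Tue,Tue,Mon) (Tue,Tue,Tue,Tue,Tue,Wed) (Wed,Wed,Wed,Wed,Wed,Mon) (Wed,Wed,Wed,Wed,Wed,Tue) (Thu,Thu,Thu,Thu,Thu,Mon) (Thu,Thu,Thu,Thu,Thu,Tue) (Thu,Thu,Thu,Thu,Thu,Wed) — 9.
Summing: 9 + 9 + 9 + 9 = 36.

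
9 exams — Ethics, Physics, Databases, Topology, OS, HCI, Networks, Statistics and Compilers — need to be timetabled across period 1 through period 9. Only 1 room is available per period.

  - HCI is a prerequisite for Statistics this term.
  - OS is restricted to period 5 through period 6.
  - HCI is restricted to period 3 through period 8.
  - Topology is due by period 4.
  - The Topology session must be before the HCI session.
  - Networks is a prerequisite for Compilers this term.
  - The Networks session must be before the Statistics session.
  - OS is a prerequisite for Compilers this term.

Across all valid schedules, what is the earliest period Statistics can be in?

period 4

Precedence pushes Statistics to at least period 4.
Statistics at period 4 is achievable: Physics -> period 8, HCI -> period 3, Networks -> period 2, Compilers -> period 6, Topology -> period 1, OS -> period 5, Databases -> period 9, Ethics -> period 7, Statistics -> period 4.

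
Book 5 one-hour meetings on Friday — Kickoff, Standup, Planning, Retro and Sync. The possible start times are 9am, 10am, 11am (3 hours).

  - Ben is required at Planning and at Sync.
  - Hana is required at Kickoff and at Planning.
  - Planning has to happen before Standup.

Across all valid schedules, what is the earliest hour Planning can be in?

9am

Downstream work caps Planning at 10am.
Planning at 9am is achievable: Standup=10am, Sync=10am, Planning=9am, Retro=9am, Kickoff=10am.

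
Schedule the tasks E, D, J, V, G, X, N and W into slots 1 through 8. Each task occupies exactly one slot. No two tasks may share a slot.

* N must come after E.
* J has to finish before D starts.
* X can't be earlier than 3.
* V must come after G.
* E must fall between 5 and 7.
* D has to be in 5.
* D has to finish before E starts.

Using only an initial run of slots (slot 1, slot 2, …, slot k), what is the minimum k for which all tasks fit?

8

The precedence chain requires at least 4 distinct slots.
With at most 1 per slot and 8 tasks, at least 8 slots are needed.
Propagating the time windows through the other constraints, N can't land before 7, so the schedule must run through at least slot 7.
8 works (last occupied slot: 8): for example N=7; E=6; V=4; J=1; X=3; W=8; D=5; G=2.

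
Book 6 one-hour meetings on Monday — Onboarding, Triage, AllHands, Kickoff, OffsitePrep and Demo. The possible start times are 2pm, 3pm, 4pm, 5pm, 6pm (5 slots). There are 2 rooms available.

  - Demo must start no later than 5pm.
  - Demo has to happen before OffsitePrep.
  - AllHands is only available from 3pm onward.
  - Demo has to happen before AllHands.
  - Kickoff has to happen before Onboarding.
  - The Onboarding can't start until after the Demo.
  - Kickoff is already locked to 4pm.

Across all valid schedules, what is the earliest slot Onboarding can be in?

5pm

Precedence pushes Onboarding to at least 5pm.
Onboarding at 5pm is achievable: Demo -> 2pm; Onboarding -> 5pm; Triage -> 2pm; AllHands -> 3pm; Kickoff -> 4pm; OffsitePrep -> 3pm.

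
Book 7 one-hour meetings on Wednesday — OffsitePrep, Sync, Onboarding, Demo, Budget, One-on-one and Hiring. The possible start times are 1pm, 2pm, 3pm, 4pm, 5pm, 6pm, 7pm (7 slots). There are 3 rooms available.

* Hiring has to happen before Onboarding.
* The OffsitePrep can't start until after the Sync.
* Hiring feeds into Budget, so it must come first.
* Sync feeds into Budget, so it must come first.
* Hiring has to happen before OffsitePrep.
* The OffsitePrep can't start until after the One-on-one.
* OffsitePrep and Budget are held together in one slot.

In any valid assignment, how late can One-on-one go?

Downstream work caps One-on-one at 6pm.
One-on-one at 6pm is achievable: OffsitePrep -> 7pm; One-on-one -> 6pm; Onboarding -> 2pm; Budget -> 7pm; Demo -> 1pm; Sync -> 1pm; Hiring -> 1pm.

6pm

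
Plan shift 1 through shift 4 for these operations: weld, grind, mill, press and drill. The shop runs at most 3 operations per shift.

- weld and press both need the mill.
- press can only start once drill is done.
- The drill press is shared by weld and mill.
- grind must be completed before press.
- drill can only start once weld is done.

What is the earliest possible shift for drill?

shift 2

Precedence pushes drill to at least shift 2; downstream work caps drill at shift 3.
drill at shift 2 is achievable: press=shift 3; weld=shift 1; drill=shift 2; mill=shift 2; grind=shift 1.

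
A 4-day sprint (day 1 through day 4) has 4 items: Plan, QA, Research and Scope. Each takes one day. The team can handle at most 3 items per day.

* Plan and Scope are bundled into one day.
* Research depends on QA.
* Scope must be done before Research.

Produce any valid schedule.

QA -> day 1; Plan -> day 1; Research -> day 2; Scope -> day 1

Checking: QA(day 1) before Research(day 2); Scope(day 1) before Research(day 2); Plan = Scope = day 1; max 3 per day (cap 3).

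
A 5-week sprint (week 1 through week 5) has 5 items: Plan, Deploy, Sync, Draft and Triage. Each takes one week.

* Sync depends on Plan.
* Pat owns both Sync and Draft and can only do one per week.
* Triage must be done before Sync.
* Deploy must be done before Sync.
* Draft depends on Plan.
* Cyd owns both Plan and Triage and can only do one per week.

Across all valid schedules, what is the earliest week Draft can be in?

week 2

Precedence pushes Draft to at least week 2.
Draft at week 2 is achievable: Sync in week 3; Deploy in week 1; Plan in week 1; Triage in week 2; Draft in week 2.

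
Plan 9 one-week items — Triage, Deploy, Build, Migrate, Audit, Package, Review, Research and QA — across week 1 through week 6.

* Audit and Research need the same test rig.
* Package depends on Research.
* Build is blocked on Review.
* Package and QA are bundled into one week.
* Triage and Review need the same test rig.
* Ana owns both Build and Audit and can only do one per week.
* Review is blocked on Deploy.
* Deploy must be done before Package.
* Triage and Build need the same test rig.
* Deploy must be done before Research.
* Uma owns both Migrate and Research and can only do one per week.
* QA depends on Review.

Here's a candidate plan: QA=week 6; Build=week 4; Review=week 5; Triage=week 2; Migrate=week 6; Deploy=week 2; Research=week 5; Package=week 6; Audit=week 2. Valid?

Uma owns both Migrate and Research and can only do one per week — holds.
Build is blocked on Review — violated.
Ana owns both Build and Audit and can only do one per week — holds.
Package depends on Research — holds.
Deploy must be done before Package — holds.
QA depends on Review — holds.
Triage and Build need the same test rig — holds.
Package and QA are bundled into one week — holds.
Deploy must be done before Research — holds.
Review is blocked on Deploy — holds.
Audit and Research need the same test rig — holds.
Triage and Review need the same test rig — holds.

No — it violates: Build is blocked on Review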